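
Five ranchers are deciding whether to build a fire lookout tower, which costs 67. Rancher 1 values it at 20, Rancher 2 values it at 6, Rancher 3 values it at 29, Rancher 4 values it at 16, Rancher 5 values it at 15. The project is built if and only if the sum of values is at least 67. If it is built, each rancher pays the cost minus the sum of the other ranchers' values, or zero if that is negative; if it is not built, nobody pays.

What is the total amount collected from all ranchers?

11

Total value 86 ≥ cost 67, so it is built.
Rancher 1: others sum to 66; max(0, 67 - 66) = 1.
Rancher 2: others sum to 80; max(0, 67 - 80) = 0.
Rancher 3: others sum to 57; max(0, 67 - 57) = 10.
Rancher 4: others sum to 70; max(0, 67 - 70) = 0.
Rancher 5: others sum to 71; max(0, 67 - 71) = 0.
Total collected = 1 + 0 + 10 + 0 + 0 = 11.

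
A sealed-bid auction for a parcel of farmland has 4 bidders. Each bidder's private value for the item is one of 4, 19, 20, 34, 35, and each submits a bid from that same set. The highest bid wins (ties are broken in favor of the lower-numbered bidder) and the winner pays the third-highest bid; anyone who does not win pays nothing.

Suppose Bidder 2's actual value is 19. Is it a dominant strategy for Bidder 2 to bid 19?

Consider the case where Bidder 1 bids 4, Bidder 3 bids 4 and Bidder 4 bids 20.
Truthful bid 19: loses, pays 0, utility 0.
Bid 20 instead: wins, pays 4, utility 19 - 4 = 15.
Since 15 > 0, bidding 20 is strictly better here, so truthful bidding is not dominant.

No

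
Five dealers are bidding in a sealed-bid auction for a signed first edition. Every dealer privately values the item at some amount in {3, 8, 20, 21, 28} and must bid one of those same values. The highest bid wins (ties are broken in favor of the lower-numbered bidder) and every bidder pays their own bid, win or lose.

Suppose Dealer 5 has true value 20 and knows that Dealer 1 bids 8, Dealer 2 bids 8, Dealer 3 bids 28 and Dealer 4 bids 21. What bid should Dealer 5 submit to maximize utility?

3

Bid 3: loses but pays 3, utility -3.
Bid 8: loses but pays 8, utility -8.
Bid 20: loses but pays 20, utility -20.
Bid 21: loses but pays 21, utility -21.
Bid 28: loses but pays 28, utility -28.
The best choice is 3 with utility -3.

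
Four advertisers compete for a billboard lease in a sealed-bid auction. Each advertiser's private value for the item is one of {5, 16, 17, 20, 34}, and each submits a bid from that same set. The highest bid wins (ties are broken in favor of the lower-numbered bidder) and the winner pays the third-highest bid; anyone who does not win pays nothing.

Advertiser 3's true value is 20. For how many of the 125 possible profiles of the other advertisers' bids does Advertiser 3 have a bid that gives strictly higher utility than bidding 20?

Others bid (5, 5, 34): truth gives 0; bid 34 gives 15 > 0. Violating.
Others bid (5, 16, 34): truth gives 0; bid 34 gives 4 > 0. Violating.
Others bid (5, 17, 34): truth gives 0; bid 34 gives 3 > 0. Violating.
Others bid (5, 20, 5): truth gives 0; bid 34 gives 15 > 0. Violating.
Others bid (5, 5, 5): truth gives 15; no alternative beats it.
Others bid (5, 5, 16): truth gives 15; no alternative beats it.
(Checking all 125 profiles: 27 have a profitable deviation, 98 do not.)

27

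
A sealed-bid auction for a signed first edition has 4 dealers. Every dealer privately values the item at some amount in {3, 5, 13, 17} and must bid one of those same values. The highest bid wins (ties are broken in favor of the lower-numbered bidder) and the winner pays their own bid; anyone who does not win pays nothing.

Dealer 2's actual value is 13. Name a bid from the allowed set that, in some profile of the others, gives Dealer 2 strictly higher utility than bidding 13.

Suppose Dealer 1 bids 3, Dealer 3 bids 3 and Dealer 4 bids 3.
Bid 13: wins, pays 13, utility 13 - 13 = 0.
Bid 5: wins, pays 5, utility 13 - 5 = 8.
So bidding 5 beats truth here (8 > 0).

5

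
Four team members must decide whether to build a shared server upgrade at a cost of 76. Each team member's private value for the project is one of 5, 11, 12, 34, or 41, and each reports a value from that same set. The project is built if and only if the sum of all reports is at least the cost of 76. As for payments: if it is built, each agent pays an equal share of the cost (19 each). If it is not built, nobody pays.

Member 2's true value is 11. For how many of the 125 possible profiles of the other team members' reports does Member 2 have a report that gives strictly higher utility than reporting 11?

3

Others report (12, 12, 41): truth gives -8; report 5 gives 0 > -8. Violating.
Others report (12, 41, 12): truth gives -8; report 5 gives 0 > -8. Violating.
Others report (41, 12, 12): truth gives -8; report 5 gives 0 > -8. Violating.
Others report (5, 5, 5): truth gives 0; no alternative beats it.
Others report (5, 5, 11): truth gives 0; no alternative beats it.
(Checking all 125 profiles: 3 have a profitable deviation, 122 do not.)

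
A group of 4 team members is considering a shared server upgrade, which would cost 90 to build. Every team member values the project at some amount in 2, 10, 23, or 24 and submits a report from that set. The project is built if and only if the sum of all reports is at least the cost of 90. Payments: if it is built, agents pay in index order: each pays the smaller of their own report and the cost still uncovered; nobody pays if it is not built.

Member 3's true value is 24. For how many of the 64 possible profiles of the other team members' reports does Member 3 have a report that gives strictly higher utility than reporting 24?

8

Others report (23, 23, 23): truth gives 0; report 23 gives 1 > 0. Violating.
Others report (23, 23, 24): truth gives 0; report 23 gives 1 > 0. Violating.
Others report (23, 24, 23): truth gives 0; report 23 gives 1 > 0. Violating.
Others report (23, 24, 24): truth gives 0; report 23 gives 1 > 0. Violating.
Others report (2, 2, 2): truth gives 0; no alternative beats it.
Others report (2, 2, 10): truth gives 0; no alternative beats it.
(Checking all 64 profiles: 8 have a profitable deviation, 56 do not.)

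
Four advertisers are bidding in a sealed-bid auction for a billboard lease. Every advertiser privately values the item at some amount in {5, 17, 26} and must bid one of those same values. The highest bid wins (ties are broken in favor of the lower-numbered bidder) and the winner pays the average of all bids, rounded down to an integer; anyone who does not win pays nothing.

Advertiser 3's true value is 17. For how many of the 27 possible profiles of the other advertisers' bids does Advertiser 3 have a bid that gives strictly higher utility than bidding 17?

Others bid (5, 5, 26): truth gives 0; bid 26 gives 2 > 0. Violating.
Others bid (5, 17, 5): truth gives 0; bid 26 gives 4 > 0. Violating.
Others bid (5, 17, 17): truth gives 0; bid 26 gives 1 > 0. Violating.
Others bid (17, 5, 5): truth gives 0; bid 26 gives 4 > 0. Violating.
Others bid (5, 5, 5): truth gives 9; no alternative beats it.
Others bid (5, 5, 17): truth gives 6; no alternative beats it.
(Checking all 27 profiles: 6 have a profitable deviation, 21 do not.)

6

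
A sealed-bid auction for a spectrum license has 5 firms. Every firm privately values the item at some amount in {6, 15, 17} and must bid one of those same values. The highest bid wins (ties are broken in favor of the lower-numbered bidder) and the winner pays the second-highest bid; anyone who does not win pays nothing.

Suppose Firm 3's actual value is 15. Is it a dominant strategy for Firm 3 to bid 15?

Yes

Check each profile of the others' bids and compare truth against every alternative bid.
Others bid (6, 6, 6, 6): truth gives 9, best alternative gives 9.
Others bid (6, 6, 6, 15): truth gives 0, best alternative gives 0.
Others bid (6, 6, 6, 17): truth gives 0, best alternative gives 0.
Others bid (6, 6, 15, 6): truth gives 0, best alternative gives 0.
Others bid (6, 6, 15, 15): truth gives 0, best alternative gives 0.
Others bid (6, 6, 15, 17): truth gives 0, best alternative gives 0.
(Remaining 75 profiles checked similarly; truth is weakly best in each.)
In every case the truthful bid is at least as good as any alternative, so it is a dominant strategy.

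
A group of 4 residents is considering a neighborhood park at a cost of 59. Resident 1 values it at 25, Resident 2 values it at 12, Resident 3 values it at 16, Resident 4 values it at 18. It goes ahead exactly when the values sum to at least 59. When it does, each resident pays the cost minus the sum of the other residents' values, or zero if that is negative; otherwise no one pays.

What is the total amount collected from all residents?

Total value 71 ≥ cost 59, so it is built.
Resident 1: others sum to 46; max(0, 59 - 46) = 13.
Resident 2: others sum to 59; max(0, 59 - 59) = 0.
Resident 3: others sum to 55; max(0, 59 - 55) = 4.
Resident 4: others sum to 53; max(0, 59 - 53) = 6.
Total collected = 13 + 0 + 4 + 6 = 23.

23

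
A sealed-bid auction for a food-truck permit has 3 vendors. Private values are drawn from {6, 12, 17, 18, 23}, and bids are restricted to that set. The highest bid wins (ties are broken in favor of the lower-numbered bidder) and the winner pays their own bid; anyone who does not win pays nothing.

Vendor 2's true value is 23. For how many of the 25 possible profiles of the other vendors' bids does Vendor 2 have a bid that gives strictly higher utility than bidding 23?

12

Others bid (6, 6): truth gives 0; bid 12 gives 11 > 0. Violating.
Others bid (6, 12): truth gives 0; bid 12 gives 11 > 0. Violating.
Others bid (6, 17): truth gives 0; bid 17 gives 6 > 0. Violating.
Others bid (6, 18): truth gives 0; bid 18 gives 5 > 0. Violating.
Others bid (6, 23): truth gives 0; no alternative beats it.
Others bid (12, 23): truth gives 0; no alternative beats it.
(Checking all 25 profiles: 12 have a profitable deviation, 13 do not.)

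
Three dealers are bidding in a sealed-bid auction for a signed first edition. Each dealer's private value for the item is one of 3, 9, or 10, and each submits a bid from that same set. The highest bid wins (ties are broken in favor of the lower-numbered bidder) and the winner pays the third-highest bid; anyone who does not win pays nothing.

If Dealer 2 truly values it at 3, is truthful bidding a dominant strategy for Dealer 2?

Yes

Check each profile of the others' bids and compare truth against every alternative bid.
Others bid (3, 3): truth gives 0, best alternative gives 0.
Others bid (3, 9): truth gives 0, best alternative gives 0.
Others bid (3, 10): truth gives 0, best alternative gives 0.
Others bid (9, 3): truth gives 0, best alternative gives 0.
Others bid (9, 9): truth gives 0, best alternative gives 0.
Others bid (9, 10): truth gives 0, best alternative gives 0.
(Remaining 3 profiles checked similarly; truth is weakly best in each.)
In every case the truthful bid is at least as good as any alternative, so it is a dominant strategy.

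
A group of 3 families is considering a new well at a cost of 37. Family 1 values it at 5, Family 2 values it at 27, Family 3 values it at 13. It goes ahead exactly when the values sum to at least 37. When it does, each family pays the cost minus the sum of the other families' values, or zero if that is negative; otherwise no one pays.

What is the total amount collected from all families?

Total value 45 ≥ cost 37, so it is built.
Family 1: others sum to 40; max(0, 37 - 40) = 0.
Family 2: others sum to 18; max(0, 37 - 18) = 19.
Family 3: others sum to 32; max(0, 37 - 32) = 5.
Total collected = 0 + 19 + 5 = 24.

24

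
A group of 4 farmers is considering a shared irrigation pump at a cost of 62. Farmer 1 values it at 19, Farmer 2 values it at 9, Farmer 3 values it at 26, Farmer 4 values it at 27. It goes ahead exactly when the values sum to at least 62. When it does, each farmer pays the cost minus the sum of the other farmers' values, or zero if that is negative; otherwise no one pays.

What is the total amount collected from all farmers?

15

Total value 81 ≥ cost 62, so it is built.
Farmer 1: others sum to 62; max(0, 62 - 62) = 0.
Farmer 2: others sum to 72; max(0, 62 - 72) = 0.
Farmer 3: others sum to 55; max(0, 62 - 55) = 7.
Farmer 4: others sum to 54; max(0, 62 - 54) = 8.
Total collected = 0 + 0 + 7 + 8 = 15.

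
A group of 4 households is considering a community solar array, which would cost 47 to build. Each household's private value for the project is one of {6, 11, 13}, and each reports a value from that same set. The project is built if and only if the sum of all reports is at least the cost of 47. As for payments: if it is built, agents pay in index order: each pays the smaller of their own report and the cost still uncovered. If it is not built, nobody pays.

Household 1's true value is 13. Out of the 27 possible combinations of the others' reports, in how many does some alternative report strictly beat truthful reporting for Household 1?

4

Others report (11, 13, 13): truth gives 0; report 11 gives 2 > 0. Violating.
Others report (13, 11, 13): truth gives 0; report 11 gives 2 > 0. Violating.
Others report (13, 13, 11): truth gives 0; report 11 gives 2 > 0. Violating.
Others report (13, 13, 13): truth gives 0; report 11 gives 2 > 0. Violating.
Others report (6, 6, 6): truth gives 0; no alternative beats it.
Others report (6, 6, 11): truth gives 0; no alternative beats it.
(Checking all 27 profiles: 4 have a profitable deviation, 23 do not.)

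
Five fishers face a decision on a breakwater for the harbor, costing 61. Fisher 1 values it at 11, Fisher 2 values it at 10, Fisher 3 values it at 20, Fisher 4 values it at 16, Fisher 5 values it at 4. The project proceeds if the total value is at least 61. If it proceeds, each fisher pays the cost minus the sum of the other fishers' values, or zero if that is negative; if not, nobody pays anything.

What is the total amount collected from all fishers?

61

Total value 61 ≥ cost 61, so it is built.
Fisher 1: others sum to 50; max(0, 61 - 50) = 11.
Fisher 2: others sum to 51; max(0, 61 - 51) = 10.
Fisher 3: others sum to 41; max(0, 61 - 41) = 20.
Fisher 4: others sum to 45; max(0, 61 - 45) = 16.
Fisher 5: others sum to 57; max(0, 61 - 57) = 4.
Total collected = 11 + 10 + 20 + 16 + 4 = 61.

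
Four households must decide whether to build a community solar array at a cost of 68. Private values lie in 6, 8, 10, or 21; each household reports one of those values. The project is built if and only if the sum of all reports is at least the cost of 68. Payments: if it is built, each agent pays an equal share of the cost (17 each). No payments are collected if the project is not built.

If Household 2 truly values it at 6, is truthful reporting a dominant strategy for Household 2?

Check each profile of the others' reports and compare truth against every alternative report.
Others report (21, 21, 21): truth gives -11, best alternative gives -11.
Others report (6, 6, 6): truth gives 0, best alternative gives 0.
Others report (6, 6, 8): truth gives 0, best alternative gives 0.
Others report (6, 6, 10): truth gives 0, best alternative gives 0.
Others report (6, 6, 21): truth gives 0, best alternative gives 0.
Others report (6, 8, 6): truth gives 0, best alternative gives 0.
(Remaining 58 profiles checked similarly; truth is weakly best in each.)
In every case the truthful report is at least as good as any alternative, so it is a dominant strategy.

Yes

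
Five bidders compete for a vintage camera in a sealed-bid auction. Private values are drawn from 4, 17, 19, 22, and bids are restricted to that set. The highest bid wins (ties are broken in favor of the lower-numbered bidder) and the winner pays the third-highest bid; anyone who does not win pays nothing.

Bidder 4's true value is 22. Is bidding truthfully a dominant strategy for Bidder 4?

Check each profile of the others' bids and compare truth against every alternative bid.
Others bid (4, 4, 4, 22): truth gives 18, best alternative gives 0.
Others bid (4, 4, 19, 4): truth gives 18, best alternative gives 0.
Others bid (4, 19, 4, 4): truth gives 18, best alternative gives 0.
Others bid (19, 4, 4, 4): truth gives 18, best alternative gives 0.
Others bid (4, 4, 17, 22): truth gives 5, best alternative gives 0.
Others bid (4, 4, 19, 17): truth gives 5, best alternative gives 0.
(Remaining 250 profiles checked similarly; truth is weakly best in each.)
In every case the truthful bid is at least as good as any alternative, so it is a dominant strategy.

Yes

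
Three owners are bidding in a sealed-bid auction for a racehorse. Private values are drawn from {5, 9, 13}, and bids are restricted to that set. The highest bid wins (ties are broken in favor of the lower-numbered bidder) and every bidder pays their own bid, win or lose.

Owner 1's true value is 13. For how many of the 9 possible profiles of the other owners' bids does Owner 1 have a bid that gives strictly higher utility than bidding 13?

Others bid (5, 5): truth gives 0; bid 5 gives 8 > 0. Violating.
Others bid (5, 9): truth gives 0; bid 9 gives 4 > 0. Violating.
Others bid (9, 5): truth gives 0; bid 9 gives 4 > 0. Violating.
Others bid (9, 9): truth gives 0; bid 9 gives 4 > 0. Violating.
Others bid (5, 13): truth gives 0; no alternative beats it.
Others bid (9, 13): truth gives 0; no alternative beats it.
(Checking all 9 profiles: 4 have a profitable deviation, 5 do not.)

4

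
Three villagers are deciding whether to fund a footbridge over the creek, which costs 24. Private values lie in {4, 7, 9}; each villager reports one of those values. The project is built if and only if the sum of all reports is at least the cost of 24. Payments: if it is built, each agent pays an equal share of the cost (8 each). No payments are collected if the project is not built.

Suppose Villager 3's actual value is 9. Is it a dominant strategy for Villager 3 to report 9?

Check each profile of the others' reports and compare truth against every alternative report.
Others report (7, 9): truth gives 1, best alternative gives 0.
Others report (9, 7): truth gives 1, best alternative gives 0.
Others report (9, 9): truth gives 1, best alternative gives 1.
Others report (4, 4): truth gives 0, best alternative gives 0.
Others report (4, 7): truth gives 0, best alternative gives 0.
Others report (4, 9): truth gives 0, best alternative gives 0.
(Remaining 3 profiles checked similarly; truth is weakly best in each.)
In every case the truthful report is at least as good as any alternative, so it is a dominant strategy.

Yes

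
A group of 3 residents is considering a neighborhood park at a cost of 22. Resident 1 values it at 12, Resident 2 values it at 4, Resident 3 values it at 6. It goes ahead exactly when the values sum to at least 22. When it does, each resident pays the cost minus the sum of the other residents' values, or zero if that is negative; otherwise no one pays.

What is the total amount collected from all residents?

22

Total value 22 ≥ cost 22, so it is built.
Resident 1: others sum to 10; max(0, 22 - 10) = 12.
Resident 2: others sum to 18; max(0, 22 - 18) = 4.
Resident 3: others sum to 16; max(0, 22 - 16) = 6.
Total collected = 12 + 4 + 6 = 22.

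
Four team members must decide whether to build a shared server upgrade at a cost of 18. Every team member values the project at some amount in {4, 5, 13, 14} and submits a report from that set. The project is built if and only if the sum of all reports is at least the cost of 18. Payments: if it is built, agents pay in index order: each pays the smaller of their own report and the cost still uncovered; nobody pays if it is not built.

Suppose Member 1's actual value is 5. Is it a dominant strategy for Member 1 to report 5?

Consider the case where Member 2 reports 4, Member 3 reports 4 and Member 4 reports 13.
Truthful report 5: project built, pays 5, utility 5 - 5 = 0.
Report 4 instead: project built, pays 4, utility 5 - 4 = 1.
Since 1 > 0, reporting 4 is strictly better here, so truthful reporting is not dominant.

No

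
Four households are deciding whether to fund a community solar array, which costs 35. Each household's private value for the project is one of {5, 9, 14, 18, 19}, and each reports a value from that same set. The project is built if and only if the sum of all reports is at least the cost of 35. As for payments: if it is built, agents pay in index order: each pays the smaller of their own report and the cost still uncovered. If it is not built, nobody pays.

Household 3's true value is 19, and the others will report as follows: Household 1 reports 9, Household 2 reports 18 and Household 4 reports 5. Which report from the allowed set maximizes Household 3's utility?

Report 5: project built, pays 5, utility 19 - 5 = 14.
Report 9: project built, pays 8, utility 19 - 8 = 11.
Report 14: project built, pays 8, utility 19 - 8 = 11.
Report 18: project built, pays 8, utility 19 - 8 = 11.
Report 19: project built, pays 8, utility 19 - 8 = 11.
The best choice is 5 with utility 14.

5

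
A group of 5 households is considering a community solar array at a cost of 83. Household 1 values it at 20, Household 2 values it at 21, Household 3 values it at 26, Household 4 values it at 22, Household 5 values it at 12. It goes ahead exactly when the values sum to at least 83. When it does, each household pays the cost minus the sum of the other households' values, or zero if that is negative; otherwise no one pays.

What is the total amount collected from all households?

17

Total value 101 ≥ cost 83, so it is built.
Household 1: others sum to 81; max(0, 83 - 81) = 2.
Household 2: others sum to 80; max(0, 83 - 80) = 3.
Household 3: others sum to 75; max(0, 83 - 75) = 8.
Household 4: others sum to 79; max(0, 83 - 79) = 4.
Household 5: others sum to 89; max(0, 83 - 89) = 0.
Total collected = 2 + 3 + 8 + 4 + 0 = 17.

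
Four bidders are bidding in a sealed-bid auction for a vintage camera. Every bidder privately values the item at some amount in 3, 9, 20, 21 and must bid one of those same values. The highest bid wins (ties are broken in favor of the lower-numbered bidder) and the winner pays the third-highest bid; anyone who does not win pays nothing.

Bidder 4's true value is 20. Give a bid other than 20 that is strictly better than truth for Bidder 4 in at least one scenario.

21

Suppose Bidder 1 bids 3, Bidder 2 bids 3 and Bidder 3 bids 20.
Bid 20: loses, pays 0, utility 0.
Bid 21: wins, pays 3, utility 20 - 3 = 17.
So bidding 21 beats truth here (17 > 0).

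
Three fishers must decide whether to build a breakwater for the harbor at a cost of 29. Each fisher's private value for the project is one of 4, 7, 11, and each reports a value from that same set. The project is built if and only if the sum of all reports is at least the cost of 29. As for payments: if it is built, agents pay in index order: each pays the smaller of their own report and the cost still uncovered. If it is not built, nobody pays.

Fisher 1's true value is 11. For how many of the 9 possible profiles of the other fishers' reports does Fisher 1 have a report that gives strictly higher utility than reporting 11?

Others report (11, 11): truth gives 0; report 7 gives 4 > 0. Violating.
Others report (4, 4): truth gives 0; no alternative beats it.
Others report (4, 7): truth gives 0; no alternative beats it.
(Checking all 9 profiles: 1 has a profitable deviation, 8 do not.)

1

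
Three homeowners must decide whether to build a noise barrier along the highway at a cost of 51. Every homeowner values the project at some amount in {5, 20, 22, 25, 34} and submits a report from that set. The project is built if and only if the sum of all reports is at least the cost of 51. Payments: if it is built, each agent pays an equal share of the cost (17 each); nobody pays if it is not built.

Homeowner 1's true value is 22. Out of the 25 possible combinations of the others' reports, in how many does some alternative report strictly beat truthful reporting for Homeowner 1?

Others report (5, 20): truth gives 0; report 34 gives 5 > 0. Violating.
Others report (5, 22): truth gives 0; report 25 gives 5 > 0. Violating.
Others report (20, 5): truth gives 0; report 34 gives 5 > 0. Violating.
Others report (22, 5): truth gives 0; report 25 gives 5 > 0. Violating.
Others report (5, 5): truth gives 0; no alternative beats it.
Others report (5, 25): truth gives 5; no alternative beats it.
(Checking all 25 profiles: 4 have a profitable deviation, 21 do not.)

4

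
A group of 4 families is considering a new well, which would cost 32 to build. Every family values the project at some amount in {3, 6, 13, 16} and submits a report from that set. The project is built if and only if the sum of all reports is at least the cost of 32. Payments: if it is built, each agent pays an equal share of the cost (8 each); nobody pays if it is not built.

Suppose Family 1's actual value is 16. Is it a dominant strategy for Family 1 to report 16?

Yes

Check each profile of the others' reports and compare truth against every alternative report.
Others report (6, 6, 6): truth gives 8, best alternative gives 0.
Others report (3, 3, 13): truth gives 8, best alternative gives 8.
Others report (3, 3, 16): truth gives 8, best alternative gives 8.
Others report (3, 6, 13): truth gives 8, best alternative gives 8.
Others report (3, 6, 16): truth gives 8, best alternative gives 8.
Others report (3, 13, 3): truth gives 8, best alternative gives 8.
(Remaining 58 profiles checked similarly; truth is weakly best in each.)
In every case the truthful report is at least as good as any alternative, so it is a dominant strategy.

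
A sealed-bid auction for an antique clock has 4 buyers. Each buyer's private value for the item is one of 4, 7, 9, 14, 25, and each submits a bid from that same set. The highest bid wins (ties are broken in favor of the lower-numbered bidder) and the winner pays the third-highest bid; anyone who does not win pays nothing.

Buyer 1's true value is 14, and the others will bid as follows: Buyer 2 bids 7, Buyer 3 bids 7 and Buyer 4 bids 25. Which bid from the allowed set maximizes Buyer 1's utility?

Bid 4: loses, pays 0, utility 0.
Bid 7: loses, pays 0, utility 0.
Bid 9: loses, pays 0, utility 0.
Bid 14: loses, pays 0, utility 0.
Bid 25: wins, pays 7, utility 14 - 7 = 7.
The best choice is 25 with utility 7.

25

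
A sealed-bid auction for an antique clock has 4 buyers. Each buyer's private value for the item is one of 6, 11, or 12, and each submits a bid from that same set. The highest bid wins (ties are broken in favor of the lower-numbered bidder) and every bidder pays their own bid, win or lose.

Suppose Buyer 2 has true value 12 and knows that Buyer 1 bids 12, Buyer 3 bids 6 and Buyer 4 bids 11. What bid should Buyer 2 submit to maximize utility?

6

Bid 6: loses but pays 6, utility -6.
Bid 11: loses but pays 11, utility -11.
Bid 12: loses but pays 12, utility -12.
The best choice is 6 with utility -6.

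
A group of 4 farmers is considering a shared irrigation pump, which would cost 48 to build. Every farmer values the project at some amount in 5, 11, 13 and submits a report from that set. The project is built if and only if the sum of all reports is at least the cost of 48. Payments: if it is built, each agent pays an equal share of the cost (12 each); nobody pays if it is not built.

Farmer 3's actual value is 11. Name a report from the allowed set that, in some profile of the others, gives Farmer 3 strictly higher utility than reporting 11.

Suppose Farmer 1 reports 11, Farmer 2 reports 13 and Farmer 4 reports 13.
Report 11: project built, pays 12, utility 11 - 12 = -1.
Report 5: project not built, utility 0.
So reporting 5 beats truth here (0 > -1).

5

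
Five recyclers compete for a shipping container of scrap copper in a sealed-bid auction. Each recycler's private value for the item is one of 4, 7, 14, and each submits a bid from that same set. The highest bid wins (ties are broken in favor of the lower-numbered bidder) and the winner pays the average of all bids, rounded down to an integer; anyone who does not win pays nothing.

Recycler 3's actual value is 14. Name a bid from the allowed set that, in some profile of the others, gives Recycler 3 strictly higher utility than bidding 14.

Suppose Recycler 1 bids 4, Recycler 2 bids 4, Recycler 4 bids 4 and Recycler 5 bids 4.
Bid 14: wins, pays 6, utility 14 - 6 = 8.
Bid 7: wins, pays 4, utility 14 - 4 = 10.
So bidding 7 beats truth here (10 > 8).

7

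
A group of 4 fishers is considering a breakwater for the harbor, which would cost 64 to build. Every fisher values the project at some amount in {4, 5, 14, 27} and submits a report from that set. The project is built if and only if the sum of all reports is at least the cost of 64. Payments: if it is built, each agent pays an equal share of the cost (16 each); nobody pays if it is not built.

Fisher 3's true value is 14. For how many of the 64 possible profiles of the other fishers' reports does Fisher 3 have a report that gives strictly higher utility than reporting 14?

9

Others report (4, 27, 27): truth gives -2; report 4 gives 0 > -2. Violating.
Others report (5, 27, 27): truth gives -2; report 4 gives 0 > -2. Violating.
Others report (14, 14, 27): truth gives -2; report 4 gives 0 > -2. Violating.
Others report (14, 27, 14): truth gives -2; report 4 gives 0 > -2. Violating.
Others report (4, 4, 4): truth gives 0; no alternative beats it.
Others report (4, 4, 5): truth gives 0; no alternative beats it.
(Checking all 64 profiles: 9 have a profitable deviation, 55 do not.)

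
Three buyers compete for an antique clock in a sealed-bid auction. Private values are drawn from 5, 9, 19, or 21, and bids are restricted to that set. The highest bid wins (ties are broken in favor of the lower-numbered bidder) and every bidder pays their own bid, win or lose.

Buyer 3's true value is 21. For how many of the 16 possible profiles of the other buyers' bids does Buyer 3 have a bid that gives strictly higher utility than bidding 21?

Others bid (5, 5): truth gives 0; bid 9 gives 12 > 0. Violating.
Others bid (5, 9): truth gives 0; bid 19 gives 2 > 0. Violating.
Others bid (5, 21): truth gives -21; bid 5 gives -5 > -21. Violating.
Others bid (9, 5): truth gives 0; bid 19 gives 2 > 0. Violating.
Others bid (5, 19): truth gives 0; no alternative beats it.
Others bid (9, 19): truth gives 0; no alternative beats it.
(Checking all 16 profiles: 11 have a profitable deviation, 5 do not.)

11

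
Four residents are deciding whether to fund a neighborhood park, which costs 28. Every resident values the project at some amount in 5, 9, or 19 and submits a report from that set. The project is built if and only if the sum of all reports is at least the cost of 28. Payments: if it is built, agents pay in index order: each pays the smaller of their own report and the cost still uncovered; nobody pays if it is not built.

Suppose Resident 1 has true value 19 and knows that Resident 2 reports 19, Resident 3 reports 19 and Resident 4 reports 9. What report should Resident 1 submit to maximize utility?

5

Report 5: project built, pays 5, utility 19 - 5 = 14.
Report 9: project built, pays 9, utility 19 - 9 = 10.
Report 19: project built, pays 19, utility 19 - 19 = 0.
The best choice is 5 with utility 14.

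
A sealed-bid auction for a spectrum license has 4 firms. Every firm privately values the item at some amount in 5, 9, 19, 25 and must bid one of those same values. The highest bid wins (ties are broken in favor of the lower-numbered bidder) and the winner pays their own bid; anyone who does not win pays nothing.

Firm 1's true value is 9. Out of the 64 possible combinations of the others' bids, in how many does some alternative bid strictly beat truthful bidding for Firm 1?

1

Others bid (5, 5, 5): truth gives 0; bid 5 gives 4 > 0. Violating.
Others bid (5, 5, 9): truth gives 0; no alternative beats it.
Others bid (5, 5, 19): truth gives 0; no alternative beats it.
(Checking all 64 profiles: 1 has a profitable deviation, 63 do not.)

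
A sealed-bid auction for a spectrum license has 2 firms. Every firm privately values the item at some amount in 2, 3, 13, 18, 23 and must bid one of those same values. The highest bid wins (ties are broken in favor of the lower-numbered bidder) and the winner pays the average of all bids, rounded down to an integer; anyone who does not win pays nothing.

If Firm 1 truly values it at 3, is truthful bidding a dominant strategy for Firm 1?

Yes

Check each profile of the others' bids and compare truth against every alternative bid.
Others bid (2): truth gives 1, best alternative gives 1.
Others bid (3): truth gives 0, best alternative gives 0.
Others bid (13): truth gives 0, best alternative gives 0.
Others bid (18): truth gives 0, best alternative gives 0.
Others bid (23): truth gives 0, best alternative gives 0.
In every case the truthful bid is at least as good as any alternative, so it is a dominant strategy.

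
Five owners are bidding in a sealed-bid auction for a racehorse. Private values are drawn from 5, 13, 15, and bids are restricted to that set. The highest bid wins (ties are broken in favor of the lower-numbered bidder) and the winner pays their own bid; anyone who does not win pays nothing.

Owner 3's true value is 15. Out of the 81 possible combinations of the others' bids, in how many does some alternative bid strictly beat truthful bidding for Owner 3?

4

Others bid (5, 5, 5, 5): truth gives 0; bid 13 gives 2 > 0. Violating.
Others bid (5, 5, 5, 13): truth gives 0; bid 13 gives 2 > 0. Violating.
Others bid (5, 5, 13, 5): truth gives 0; bid 13 gives 2 > 0. Violating.
Others bid (5, 5, 13, 13): truth gives 0; bid 13 gives 2 > 0. Violating.
Others bid (5, 5, 5, 15): truth gives 0; no alternative beats it.
Others bid (5, 5, 13, 15): truth gives 0; no alternative beats it.
(Checking all 81 profiles: 4 have a profitable deviation, 77 do not.)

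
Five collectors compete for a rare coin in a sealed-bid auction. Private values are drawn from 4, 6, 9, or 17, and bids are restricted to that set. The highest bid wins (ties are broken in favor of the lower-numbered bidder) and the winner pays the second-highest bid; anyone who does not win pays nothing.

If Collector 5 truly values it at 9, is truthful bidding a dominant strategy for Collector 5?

Check each profile of the others' bids and compare truth against every alternative bid.
Others bid (4, 4, 4, 4): truth gives 5, best alternative gives 5.
Others bid (4, 4, 4, 6): truth gives 3, best alternative gives 3.
Others bid (4, 4, 6, 4): truth gives 3, best alternative gives 3.
Others bid (4, 4, 6, 6): truth gives 3, best alternative gives 3.
Others bid (4, 6, 4, 4): truth gives 3, best alternative gives 3.
Others bid (4, 6, 4, 6): truth gives 3, best alternative gives 3.
(Remaining 250 profiles checked similarly; truth is weakly best in each.)
In every case the truthful bid is at least as good as any alternative, so it is a dominant strategy.

Yes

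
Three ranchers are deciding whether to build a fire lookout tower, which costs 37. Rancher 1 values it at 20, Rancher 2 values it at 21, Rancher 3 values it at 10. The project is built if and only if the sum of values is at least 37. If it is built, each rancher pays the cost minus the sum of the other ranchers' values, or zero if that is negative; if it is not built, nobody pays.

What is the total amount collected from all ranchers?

13

Total value 51 ≥ cost 37, so it is built.
Rancher 1: others sum to 31; max(0, 37 - 31) = 6.
Rancher 2: others sum to 30; max(0, 37 - 30) = 7.
Rancher 3: others sum to 41; max(0, 37 - 41) = 0.
Total collected = 6 + 7 + 0 = 13.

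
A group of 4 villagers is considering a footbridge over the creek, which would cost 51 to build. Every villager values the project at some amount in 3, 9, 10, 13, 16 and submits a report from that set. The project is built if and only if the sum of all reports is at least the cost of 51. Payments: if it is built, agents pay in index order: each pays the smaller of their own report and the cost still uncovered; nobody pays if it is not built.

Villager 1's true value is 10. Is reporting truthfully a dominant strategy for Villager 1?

No

Consider the case where Villager 2 reports 10, Villager 3 reports 16 and Villager 4 reports 16.
Truthful report 10: project built, pays 10, utility 10 - 10 = 0.
Report 9 instead: project built, pays 9, utility 10 - 9 = 1.
Since 1 > 0, reporting 9 is strictly better here, so truthful reporting is not dominant.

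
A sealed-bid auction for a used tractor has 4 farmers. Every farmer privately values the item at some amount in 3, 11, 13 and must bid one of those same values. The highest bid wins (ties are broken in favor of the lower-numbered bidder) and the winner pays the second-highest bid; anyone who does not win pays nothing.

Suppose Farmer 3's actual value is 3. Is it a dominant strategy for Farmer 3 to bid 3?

Yes

Check each profile of the others' bids and compare truth against every alternative bid.
Others bid (3, 3, 11): truth gives 0, best alternative gives -8.
Others bid (3, 3, 3): truth gives 0, best alternative gives 0.
Others bid (3, 3, 13): truth gives 0, best alternative gives 0.
Others bid (3, 11, 3): truth gives 0, best alternative gives 0.
Others bid (3, 11, 11): truth gives 0, best alternative gives 0.
Others bid (3, 11, 13): truth gives 0, best alternative gives 0.
(Remaining 21 profiles checked similarly; truth is weakly best in each.)
In every case the truthful bid is at least as good as any alternative, so it is a dominant strategy.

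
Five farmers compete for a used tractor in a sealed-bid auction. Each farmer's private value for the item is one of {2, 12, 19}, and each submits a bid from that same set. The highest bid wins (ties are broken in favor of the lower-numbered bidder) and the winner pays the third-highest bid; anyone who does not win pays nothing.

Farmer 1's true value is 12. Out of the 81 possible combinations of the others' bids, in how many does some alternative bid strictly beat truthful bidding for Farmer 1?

Others bid (2, 2, 2, 19): truth gives 0; bid 19 gives 10 > 0. Violating.
Others bid (2, 2, 19, 2): truth gives 0; bid 19 gives 10 > 0. Violating.
Others bid (2, 19, 2, 2): truth gives 0; bid 19 gives 10 > 0. Violating.
Others bid (19, 2, 2, 2): truth gives 0; bid 19 gives 10 > 0. Violating.
Others bid (2, 2, 2, 2): truth gives 10; no alternative beats it.
Others bid (2, 2, 2, 12): truth gives 10; no alternative beats it.
(Checking all 81 profiles: 4 have a profitable deviation, 77 do not.)

4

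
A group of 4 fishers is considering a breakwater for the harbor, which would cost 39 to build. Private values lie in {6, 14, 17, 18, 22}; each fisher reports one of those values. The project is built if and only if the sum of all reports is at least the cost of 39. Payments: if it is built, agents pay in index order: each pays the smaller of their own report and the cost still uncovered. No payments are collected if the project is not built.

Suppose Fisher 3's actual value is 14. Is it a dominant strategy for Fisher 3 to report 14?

Consider the case where Fisher 1 reports 6, Fisher 2 reports 6 and Fisher 4 reports 22.
Truthful report 14: project built, pays 14, utility 14 - 14 = 0.
Report 6 instead: project built, pays 6, utility 14 - 6 = 8.
Since 8 > 0, reporting 6 is strictly better here, so truthful reporting is not dominant.

No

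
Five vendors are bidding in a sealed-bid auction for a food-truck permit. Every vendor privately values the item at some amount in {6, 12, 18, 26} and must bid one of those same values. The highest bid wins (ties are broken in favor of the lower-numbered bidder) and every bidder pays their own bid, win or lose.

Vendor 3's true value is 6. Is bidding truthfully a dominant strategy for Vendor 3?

Yes

Check each profile of the others' bids and compare truth against every alternative bid.
Others bid (6, 6, 6, 18): truth gives -6, best alternative gives -12.
Others bid (6, 6, 6, 26): truth gives -6, best alternative gives -12.
Others bid (6, 6, 12, 18): truth gives -6, best alternative gives -12.
Others bid (6, 6, 12, 26): truth gives -6, best alternative gives -12.
Others bid (6, 6, 18, 6): truth gives -6, best alternative gives -12.
Others bid (6, 6, 18, 12): truth gives -6, best alternative gives -12.
(Remaining 250 profiles checked similarly; truth is weakly best in each.)
In every case the truthful bid is at least as good as any alternative, so it is a dominant strategy.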